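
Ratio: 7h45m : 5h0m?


31:20 (1.55)

Duration 1: 465 minutes
Duration 2: 300 minutes
Ratio = 465:300
GCD = 15
Simplified = 31:20
As a decimal: 31/20 = 1.55


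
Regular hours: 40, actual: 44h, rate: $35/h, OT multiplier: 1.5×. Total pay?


$1610.00

Regular: 40h × $35 = $1400.00
Overtime: 44 - 40 = 4h
OT pay: 4h × $35 × 1.5 = $210.00
Total = $1400.00 + $210.00 = $1610.00


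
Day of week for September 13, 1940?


Zeller's congruence:
q=13, m=9, k=40, j=19
h = (13 + ⌊13×10/5⌋ + 40 + ⌊40/4⌋ + ⌊19/4⌋ - 2×19) mod 7
= (13 + 26 + 40 + 10 + 4 - 38) mod 7
= 55 mod 7 = 6
h=6 → Friday

Friday


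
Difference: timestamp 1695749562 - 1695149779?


599783 seconds (166.6 hours / 6.94 days)

Difference = 1695749562 - 1695149779 = 599783 seconds
In hours: 599783 / 3600 ≈ 166.6
In days: 599783 / 86400 ≈ 6.94


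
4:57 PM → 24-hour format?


16:57

Input: 4:57 PM
PM: 4 + 12 = 16


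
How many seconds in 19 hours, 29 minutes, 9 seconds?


70149 seconds

Hours: 19 × 3600 = 68400
Minutes: 29 × 60 = 1740
Seconds: 9
Total = 68400 + 1740 + 9 = 70149


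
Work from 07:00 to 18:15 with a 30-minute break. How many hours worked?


Total time = (18×60+15) - (7×60+0)
= 1095 - 420 = 675 min
Minus break: 675 - 30 = 645 min
= 10h 45m

10h 45m (645 minutes)


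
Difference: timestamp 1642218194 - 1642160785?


57409 seconds (15.9 hours / 0.66 days)

Difference = 1642218194 - 1642160785 = 57409 seconds
In hours: 57409 / 3600 ≈ 15.9
In days: 57409 / 86400 ≈ 0.66


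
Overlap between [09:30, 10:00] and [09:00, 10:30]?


30 minutes

Meeting A: 570-600 (in minutes from midnight)
Meeting B: 540-630
Overlap start = max(570, 540) = 570
Overlap end = min(600, 630) = 600
Overlap = max(0, 600 - 570) = 30 min


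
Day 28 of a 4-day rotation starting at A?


Shifts: A, B, C, D
Start: A (index 0)
Day 28: (0 + 28 - 1) mod 4
= 27 mod 4
= 3
Index 3 → shift D

Shift D


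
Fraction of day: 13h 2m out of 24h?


Total minutes: 13×60 + 2 = 782
Day = 24×60 = 1440 minutes
Fraction = 782/1440 ≈ 0.5431
As a percentage: 782/1440 × 100 ≈ 54.31%

0.5431 (54.31%)


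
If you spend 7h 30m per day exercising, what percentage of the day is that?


31.3%

Time: 450 minutes
Day: 1440 minutes
Percentage = (450/1440) × 100 ≈ 31.3%


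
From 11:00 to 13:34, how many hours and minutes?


2h 34m

End time in minutes: 13×60 + 34 = 814
Start time in minutes: 11×60 + 0 = 660
Difference = 814 - 660 = 154 minutes
= 2 hours 34 minutes


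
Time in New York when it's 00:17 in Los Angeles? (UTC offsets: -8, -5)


03:17

Time difference = UTC-5 - UTC-8 = +3 hours
New hour = (0 + 3) mod 24
= 3 mod 24 = 3
Minutes unchanged → 03:17


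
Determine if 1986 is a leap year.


Rules: divisible by 4 AND (not by 100 OR by 400)
1986 ÷ 4 = 496 remainder 2 → not divisible by 4
Not divisible by 4 → not a leap year

No


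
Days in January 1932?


31 days

Month: January (month 1)
January has 31 days


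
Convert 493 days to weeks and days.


70 weeks 3 days

Weeks: 493 ÷ 7 = 70 remainder 3


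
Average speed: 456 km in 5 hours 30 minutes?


82.9 km/h

Distance: 456 km
Time: 5h 30m = 330 min = 330/60 = 11/2 hours
Speed = 456 ÷ (11/2) = 456 × 2 / 11 = 912/11 ≈ 82.9 km/h


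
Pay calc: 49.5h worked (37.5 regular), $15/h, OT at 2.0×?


Regular: 37.5h × $15 = $562.50
Overtime: 49.5 - 37.5 = 12.0h
OT pay: 12.0h × $15 × 2.0 = $360.00
Total = $562.50 + $360.00 = $922.50

$922.50


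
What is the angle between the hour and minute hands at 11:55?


27.5°

Hour hand = 11×30 + 55×0.5 = 357.5°
Minute hand = 55×6 = 330°
Difference = |357.5 - 330| = 27.5°


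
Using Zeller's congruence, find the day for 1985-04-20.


Zeller's congruence:
q=20, m=4, k=85, j=19
h = (20 + ⌊13×5/5⌋ + 85 + ⌊85/4⌋ + ⌊19/4⌋ - 2×19) mod 7
= (20 + 13 + 85 + 21 + 4 - 38) mod 7
= 105 mod 7 = 0
h=0 → Saturday

Saturday


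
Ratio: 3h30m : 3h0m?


Duration 1: 210 minutes
Duration 2: 180 minutes
Ratio = 210:180
GCD = 30
Simplified = 7:6
As a decimal: 7/6 ≈ 1.17

7:6 (1.17)


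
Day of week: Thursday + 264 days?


Start: Thursday (index 3)
(3 + 264) mod 7
= 267 mod 7
= 1
Index 1 → Tuesday

Tuesday


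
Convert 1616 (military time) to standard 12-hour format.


4:16 PM

Hour: 16
16 - 12 = 4 → PM


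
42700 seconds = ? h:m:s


11h 51m 40s

Hours: 42700 ÷ 3600 = 11 remainder 3100
Minutes: 3100 ÷ 60 = 51 remainder 40
Seconds: 40


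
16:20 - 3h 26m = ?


Start: 980 minutes from midnight
Subtract: 206 minutes
Remaining: 980 - 206 = 774
Hours: 12, Minutes: 54

12:54


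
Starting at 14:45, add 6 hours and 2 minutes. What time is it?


Start: 885 minutes from midnight
Add: 362 minutes
Total: 1247 minutes
Hours: 1247 ÷ 60 = 20 remainder 47

20:47


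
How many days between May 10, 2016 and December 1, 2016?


From May 10, 2016 to December 1, 2016
Rest of May 2016: 31 - 10 = 21
Full months: June 30, July 31, August 31, September 30, October 31, November 30
Days into December 2016: 1
Total = 21 + 30 + 31 + 31 + 30 + 31 + 30 + 1 = 205 days

205 days


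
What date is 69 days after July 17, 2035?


Start: July 17, 2035
Add 69 days
July 17 → August 1: 31 - 17 + 1 = 15 days (69 - 15 = 54 left)
August 1 → September 1: 31 - 1 + 1 = 31 days (54 - 31 = 23 left)
September 1 + 23 = September 24, 2035

September 24, 2035


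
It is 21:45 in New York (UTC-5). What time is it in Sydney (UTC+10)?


Time difference = UTC+10 - UTC-5 = +15 hours
New hour = (21 + 15) mod 24
= 36 mod 24 = 12
Minutes unchanged → 12:45; 36 ≥ 24 → next day

12:45 (next day)


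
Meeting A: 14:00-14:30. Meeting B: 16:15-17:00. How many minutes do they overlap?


0 minutes

Meeting A: 840-870 (in minutes from midnight)
Meeting B: 975-1020
Overlap start = max(840, 975) = 975
Overlap end = min(870, 1020) = 870
Overlap = max(0, 870 - 975) = 0 min


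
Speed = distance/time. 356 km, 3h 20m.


Distance: 356 km
Time: 3h 20m = 200 min = 200/60 = 10/3 hours
Speed = 356 ÷ (10/3) = 356 × 3 / 10 = 1068/10 = 106.8 km/h

106.8 km/h


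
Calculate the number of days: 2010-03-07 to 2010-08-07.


153 days

From March 7, 2010 to August 7, 2010
Rest of March 2010: 31 - 7 = 24
Full months: April 30, May 31, June 30, July 31
Days into August 2010: 7
Total = 24 + 30 + 31 + 30 + 31 + 7 = 153 days


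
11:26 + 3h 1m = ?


Start: 686 minutes from midnight
Add: 181 minutes
Total: 867 minutes
Hours: 867 ÷ 60 = 14 remainder 27

14:27


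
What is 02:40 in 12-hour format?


Hour: 2
2 < 12 → AM

2:40 AM


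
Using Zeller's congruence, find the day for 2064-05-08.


Thursday

Zeller's congruence:
q=8, m=5, k=64, j=20
h = (8 + ⌊13×6/5⌋ + 64 + ⌊64/4⌋ + ⌊20/4⌋ - 2×20) mod 7
= (8 + 15 + 64 + 16 + 5 - 40) mod 7
= 68 mod 7 = 5
h=5 → Thursday


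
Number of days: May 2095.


31 days

Month: May (month 5)
May has 31 days


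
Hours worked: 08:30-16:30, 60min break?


7h 0m (420 minutes)

Total time = (16×60+30) - (8×60+30)
= 990 - 510 = 480 min
Minus break: 480 - 60 = 420 min
= 7h 0m


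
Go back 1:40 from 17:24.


15:44

Start: 1044 minutes from midnight
Subtract: 100 minutes
Remaining: 1044 - 100 = 944
Hours: 15, Minutes: 44


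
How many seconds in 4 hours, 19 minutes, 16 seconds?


15556 seconds

Hours: 4 × 3600 = 14400
Minutes: 19 × 60 = 1140
Seconds: 16
Total = 14400 + 1140 + 16 = 15556


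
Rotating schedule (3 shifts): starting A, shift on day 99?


Shifts: A, B, C
Start: A (index 0)
Day 99: (0 + 99 - 1) mod 3
= 98 mod 3
= 2
Index 2 → shift C

Shift C


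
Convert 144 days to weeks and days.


Weeks: 144 ÷ 7 = 20 remainder 4

20 weeks 4 days


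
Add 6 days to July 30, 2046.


Start: July 30, 2046
Add 6 days
July 30 → August 1: 31 - 30 + 1 = 2 days (6 - 2 = 4 left)
August 1 + 4 = August 5, 2046

August 5, 2046


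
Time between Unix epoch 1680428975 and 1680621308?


Difference = 1680621308 - 1680428975 = 192333 seconds
In hours: 192333 / 3600 ≈ 53.4
In days: 192333 / 86400 ≈ 2.23

192333 seconds (53.4 hours / 2.23 days)


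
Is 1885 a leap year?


Rules: divisible by 4 AND (not by 100 OR by 400)
1885 ÷ 4 = 471 remainder 1 → not divisible by 4
Not divisible by 4 → not a leap year

No


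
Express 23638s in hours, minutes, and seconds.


Hours: 23638 ÷ 3600 = 6 remainder 2038
Minutes: 2038 ÷ 60 = 33 remainder 58
Seconds: 58

6h 33m 58s


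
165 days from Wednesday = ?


Sunday

Start: Wednesday (index 2)
(2 + 165) mod 7
= 167 mod 7
= 6
Index 6 → Sunday


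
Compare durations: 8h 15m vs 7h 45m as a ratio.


33:31 (1.06)

Duration 1: 495 minutes
Duration 2: 465 minutes
Ratio = 495:465
GCD = 15
Simplified = 33:31
As a decimal: 33/31 ≈ 1.06


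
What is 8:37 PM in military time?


20:37

Input: 8:37 PM
PM: 8 + 12 = 20


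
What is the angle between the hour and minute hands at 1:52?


Hour hand = 1×30 + 52×0.5 = 56.0°
Minute hand = 52×6 = 312°
Difference = |56.0 - 312| = 256.0°
Since > 180°: 360 - 256.0 = 104.0°

104.0°


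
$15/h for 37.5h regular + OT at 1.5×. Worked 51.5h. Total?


$877.50

Regular: 37.5h × $15 = $562.50
Overtime: 51.5 - 37.5 = 14.0h
OT pay: 14.0h × $15 × 1.5 = $315.00
Total = $562.50 + $315.00 = $877.50


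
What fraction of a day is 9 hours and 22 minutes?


0.3903 (39.03%)

Total minutes: 9×60 + 22 = 562
Day = 24×60 = 1440 minutes
Fraction = 562/1440 ≈ 0.3903
As a percentage: 562/1440 × 100 ≈ 39.03%


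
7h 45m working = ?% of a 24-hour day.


32.3%

Time: 465 minutes
Day: 1440 minutes
Percentage = (465/1440) × 100 ≈ 32.3%


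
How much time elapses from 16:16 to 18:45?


2h 29m

End time in minutes: 18×60 + 45 = 1125
Start time in minutes: 16×60 + 16 = 976
Difference = 1125 - 976 = 149 minutes
= 2 hours 29 minutes


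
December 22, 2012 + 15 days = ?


Start: December 22, 2012
Add 15 days
December 22 → January 1: 31 - 22 + 1 = 10 days (15 - 10 = 5 left)
January 1 + 5 = January 6, 2013

January 6, 2013


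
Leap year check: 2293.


Rules: divisible by 4 AND (not by 100 OR by 400)
2293 ÷ 4 = 573 remainder 1 → not divisible by 4
Not divisible by 4 → not a leap year

No


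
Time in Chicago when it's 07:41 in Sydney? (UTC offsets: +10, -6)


Time difference = UTC-6 - UTC+10 = -16 hours
New hour = (7 -16) mod 24
= -9 mod 24 = 15
Minutes unchanged → 15:41; -9 < 0 → previous day

15:41 (previous day)


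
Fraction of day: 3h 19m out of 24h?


Total minutes: 3×60 + 19 = 199
Day = 24×60 = 1440 minutes
Fraction = 199/1440 ≈ 0.1382
As a percentage: 199/1440 × 100 ≈ 13.82%

0.1382 (13.82%)


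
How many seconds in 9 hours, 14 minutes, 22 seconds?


Hours: 9 × 3600 = 32400
Minutes: 14 × 60 = 840
Seconds: 22
Total = 32400 + 840 + 22 = 33262

33262 seconds


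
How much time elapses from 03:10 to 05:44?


End time in minutes: 5×60 + 44 = 344
Start time in minutes: 3×60 + 10 = 190
Difference = 344 - 190 = 154 minutes
= 2 hours 34 minutes

2h 34m


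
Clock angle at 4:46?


133.0°

Hour hand = 4×30 + 46×0.5 = 143.0°
Minute hand = 46×6 = 276°
Difference = |143.0 - 276| = 133.0°


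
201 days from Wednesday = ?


Start: Wednesday (index 2)
(2 + 201) mod 7
= 203 mod 7
= 0
Index 0 → Monday

Monday


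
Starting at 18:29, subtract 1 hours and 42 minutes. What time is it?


Start: 1109 minutes from midnight
Subtract: 102 minutes
Remaining: 1109 - 102 = 1007
Hours: 16, Minutes: 47

16:47


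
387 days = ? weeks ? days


Weeks: 387 ÷ 7 = 55 remainder 2

55 weeks 2 days


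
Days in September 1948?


30 days

Month: September (month 9)
September has 30 days


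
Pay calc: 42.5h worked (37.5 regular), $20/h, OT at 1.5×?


Regular: 37.5h × $20 = $750.00
Overtime: 42.5 - 37.5 = 5.0h
OT pay: 5.0h × $20 × 1.5 = $150.00
Total = $750.00 + $150.00 = $900.00

$900.00


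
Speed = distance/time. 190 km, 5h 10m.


Distance: 190 km
Time: 5h 10m = 310 min = 310/60 = 31/6 hours
Speed = 190 ÷ (31/6) = 190 × 6 / 31 = 1140/31 ≈ 36.8 km/h

36.8 km/h


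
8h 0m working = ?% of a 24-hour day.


33.3%

Time: 480 minutes
Day: 1440 minutes
Percentage = (480/1440) × 100 ≈ 33.3%


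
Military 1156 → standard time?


Hour: 11
11 < 12 → AM

11:56 AM


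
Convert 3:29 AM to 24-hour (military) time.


03:29

Input: 3:29 AM
AM hour stays: 3


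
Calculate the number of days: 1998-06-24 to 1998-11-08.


From June 24, 1998 to November 8, 1998
Rest of June 1998: 30 - 24 = 6
Full months: July 31, August 31, September 30, October 31
Days into November 1998: 8
Total = 6 + 31 + 31 + 30 + 31 + 8 = 137 days

137 days


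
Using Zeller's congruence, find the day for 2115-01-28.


Monday

Zeller's congruence:
q=28, m=13, k=14, j=21
h = (28 + ⌊13×14/5⌋ + 14 + ⌊14/4⌋ + ⌊21/4⌋ - 2×21) mod 7
= (28 + 36 + 14 + 3 + 5 - 42) mod 7
= 44 mod 7 = 2
h=2 → Monday


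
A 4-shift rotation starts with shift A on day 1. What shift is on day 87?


Shifts: A, B, C, D
Start: A (index 0)
Day 87: (0 + 87 - 1) mod 4
= 86 mod 4
= 2
Index 2 → shift C

Shift C


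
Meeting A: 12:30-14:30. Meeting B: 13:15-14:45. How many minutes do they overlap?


Meeting A: 750-870 (in minutes from midnight)
Meeting B: 795-885
Overlap start = max(750, 795) = 795
Overlap end = min(870, 885) = 870
Overlap = max(0, 870 - 795) = 75 min

75 minutes


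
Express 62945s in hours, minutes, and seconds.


17h 29m 5s

Hours: 62945 ÷ 3600 = 17 remainder 1745
Minutes: 1745 ÷ 60 = 29 remainder 5
Seconds: 5


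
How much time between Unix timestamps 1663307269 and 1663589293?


282024 seconds (78.3 hours / 3.26 days)

Difference = 1663589293 - 1663307269 = 282024 seconds
In hours: 282024 / 3600 ≈ 78.3
In days: 282024 / 86400 ≈ 3.26


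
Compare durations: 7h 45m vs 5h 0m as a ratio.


Duration 1: 465 minutes
Duration 2: 300 minutes
Ratio = 465:300
GCD = 15
Simplified = 31:20
As a decimal: 31/20 = 1.55

31:20 (1.55)


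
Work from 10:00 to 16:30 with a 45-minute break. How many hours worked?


5h 45m (345 minutes)

Total time = (16×60+30) - (10×60+0)
= 990 - 600 = 390 min
Minus break: 390 - 45 = 345 min
= 5h 45m


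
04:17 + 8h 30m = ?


Start: 257 minutes from midnight
Add: 510 minutes
Total: 767 minutes
Hours: 767 ÷ 60 = 12 remainder 47

12:47


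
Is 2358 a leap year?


No

Rules: divisible by 4 AND (not by 100 OR by 400)
2358 ÷ 4 = 589 remainder 2 → not divisible by 4
Not divisible by 4 → not a leap year


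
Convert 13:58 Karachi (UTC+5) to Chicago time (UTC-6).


Time difference = UTC-6 - UTC+5 = -11 hours
New hour = (13 -11) mod 24
= 2 mod 24 = 2
Minutes unchanged → 02:58

02:58


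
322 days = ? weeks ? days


Weeks: 322 ÷ 7 = 46 remainder 0

46 weeks 0 days


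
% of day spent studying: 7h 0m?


Time: 420 minutes
Day: 1440 minutes
Percentage = (420/1440) × 100 ≈ 29.2%

29.2%


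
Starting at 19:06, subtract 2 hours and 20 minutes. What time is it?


Start: 1146 minutes from midnight
Subtract: 140 minutes
Remaining: 1146 - 140 = 1006
Hours: 16, Minutes: 46

16:46


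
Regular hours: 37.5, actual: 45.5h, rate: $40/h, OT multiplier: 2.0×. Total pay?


$2140.00

Regular: 37.5h × $40 = $1500.00
Overtime: 45.5 - 37.5 = 8.0h
OT pay: 8.0h × $40 × 2.0 = $640.00
Total = $1500.00 + $640.00 = $2140.00


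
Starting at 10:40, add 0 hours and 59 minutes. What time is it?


11:39

Start: 640 minutes from midnight
Add: 59 minutes
Total: 699 minutes
Hours: 699 ÷ 60 = 11 remainder 39


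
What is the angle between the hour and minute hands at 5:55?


152.5°

Hour hand = 5×30 + 55×0.5 = 177.5°
Minute hand = 55×6 = 330°
Difference = |177.5 - 330| = 152.5°


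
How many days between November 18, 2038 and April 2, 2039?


135 days

From November 18, 2038 to April 2, 2039
Rest of November 2038: 30 - 18 = 12
Full months: December 31, January 31, February 2039 28, March 31
Days into April 2039: 2
Total = 12 + 31 + 31 + 28 + 31 + 2 = 135 days


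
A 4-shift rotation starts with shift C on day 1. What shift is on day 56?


Shifts: A, B, C, D
Start: C (index 2)
Day 56: (2 + 56 - 1) mod 4
= 57 mod 4
= 1
Index 1 → shift B

Shift B


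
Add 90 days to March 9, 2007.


June 7, 2007

Start: March 9, 2007
Add 90 days
March 9 → April 1: 31 - 9 + 1 = 23 days (90 - 23 = 67 left)
April 1 → May 1: 30 - 1 + 1 = 30 days (67 - 30 = 37 left)
May 1 → June 1: 31 - 1 + 1 = 31 days (37 - 31 = 6 left)
June 1 + 6 = June 7, 2007


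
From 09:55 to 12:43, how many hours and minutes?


End time in minutes: 12×60 + 43 = 763
Start time in minutes: 9×60 + 55 = 595
Difference = 763 - 595 = 168 minutes
= 2 hours 48 minutes

2h 48m


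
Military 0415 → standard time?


4:15 AM

Hour: 4
4 < 12 → AM


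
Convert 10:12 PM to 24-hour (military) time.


Input: 10:12 PM
PM: 10 + 12 = 22

22:12


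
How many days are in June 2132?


30 days

Month: June (month 6)
June has 30 days


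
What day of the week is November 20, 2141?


Zeller's congruence:
q=20, m=11, k=41, j=21
h = (20 + ⌊13×12/5⌋ + 41 + ⌊41/4⌋ + ⌊21/4⌋ - 2×21) mod 7
= (20 + 31 + 41 + 10 + 5 - 42) mod 7
= 65 mod 7 = 2
h=2 → Monday

Monday


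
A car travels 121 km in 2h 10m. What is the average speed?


55.8 km/h

Distance: 121 km
Time: 2h 10m = 130 min = 130/60 = 13/6 hours
Speed = 121 ÷ (13/6) = 121 × 6 / 13 = 726/13 ≈ 55.8 km/h


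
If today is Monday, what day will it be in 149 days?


Start: Monday (index 0)
(0 + 149) mod 7
= 149 mod 7
= 2
Index 2 → Wednesday

Wednesday


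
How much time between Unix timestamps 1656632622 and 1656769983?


137361 seconds (38.2 hours / 1.59 days)

Difference = 1656769983 - 1656632622 = 137361 seconds
In hours: 137361 / 3600 ≈ 38.2
In days: 137361 / 86400 ≈ 1.59


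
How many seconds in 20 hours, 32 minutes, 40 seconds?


Hours: 20 × 3600 = 72000
Minutes: 32 × 60 = 1920
Seconds: 40
Total = 72000 + 1920 + 40 = 73960

73960 seconds


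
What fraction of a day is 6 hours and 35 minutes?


0.2743 (27.43%)

Total minutes: 6×60 + 35 = 395
Day = 24×60 = 1440 minutes
Fraction = 395/1440 ≈ 0.2743
As a percentage: 395/1440 × 100 ≈ 27.43%


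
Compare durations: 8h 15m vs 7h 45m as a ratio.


33:31 (1.06)

Duration 1: 495 minutes
Duration 2: 465 minutes
Ratio = 495:465
GCD = 15
Simplified = 33:31
As a decimal: 33/31 ≈ 1.06


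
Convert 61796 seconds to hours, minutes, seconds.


Hours: 61796 ÷ 3600 = 17 remainder 596
Minutes: 596 ÷ 60 = 9 remainder 56
Seconds: 56

17h 9m 56s


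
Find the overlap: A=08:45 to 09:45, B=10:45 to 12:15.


0 minutes

Meeting A: 525-585 (in minutes from midnight)
Meeting B: 645-735
Overlap start = max(525, 645) = 645
Overlap end = min(585, 735) = 585
Overlap = max(0, 585 - 645) = 0 min


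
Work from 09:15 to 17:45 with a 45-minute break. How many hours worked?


7h 45m (465 minutes)

Total time = (17×60+45) - (9×60+15)
= 1065 - 555 = 510 min
Minus break: 510 - 45 = 465 min
= 7h 45m


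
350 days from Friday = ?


Start: Friday (index 4)
(4 + 350) mod 7
= 354 mod 7
= 4
Index 4 → Friday

Friday


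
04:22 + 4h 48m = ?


09:10

Start: 262 minutes from midnight
Add: 288 minutes
Total: 550 minutes
Hours: 550 ÷ 60 = 9 remainder 10


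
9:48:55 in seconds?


Hours: 9 × 3600 = 32400
Minutes: 48 × 60 = 2880
Seconds: 55
Total = 32400 + 2880 + 55 = 35335

35335 seconds


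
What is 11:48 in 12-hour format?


Hour: 11
11 < 12 → AM

11:48 AM


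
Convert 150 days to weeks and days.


Weeks: 150 ÷ 7 = 21 remainder 3

21 weeks 3 days


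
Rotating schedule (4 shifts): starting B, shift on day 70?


Shift C

Shifts: A, B, C, D
Start: B (index 1)
Day 70: (1 + 70 - 1) mod 4
= 70 mod 4
= 2
Index 2 → shift C


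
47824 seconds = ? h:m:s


13h 17m 4s

Hours: 47824 ÷ 3600 = 13 remainder 1024
Minutes: 1024 ÷ 60 = 17 remainder 4
Seconds: 4


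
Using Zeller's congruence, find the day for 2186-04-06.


Zeller's congruence:
q=6, m=4, k=86, j=21
h = (6 + ⌊13×5/5⌋ + 86 + ⌊86/4⌋ + ⌊21/4⌋ - 2×21) mod 7
= (6 + 13 + 86 + 21 + 5 - 42) mod 7
= 89 mod 7 = 5
h=5 → Thursday

Thursday


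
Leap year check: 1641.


Rules: divisible by 4 AND (not by 100 OR by 400)
1641 ÷ 4 = 410 remainder 1 → not divisible by 4
Not divisible by 4 → not a leap year

No


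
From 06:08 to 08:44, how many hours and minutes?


End time in minutes: 8×60 + 44 = 524
Start time in minutes: 6×60 + 8 = 368
Difference = 524 - 368 = 156 minutes
= 2 hours 36 minutes

2h 36m


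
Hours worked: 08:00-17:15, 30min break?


8h 45m (525 minutes)

Total time = (17×60+15) - (8×60+0)
= 1035 - 480 = 555 min
Minus break: 555 - 30 = 525 min
= 8h 45m


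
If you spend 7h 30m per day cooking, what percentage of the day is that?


Time: 450 minutes
Day: 1440 minutes
Percentage = (450/1440) × 100 ≈ 31.3%

31.3%


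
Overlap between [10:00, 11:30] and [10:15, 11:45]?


Meeting A: 600-690 (in minutes from midnight)
Meeting B: 615-705
Overlap start = max(600, 615) = 615
Overlap end = min(690, 705) = 690
Overlap = max(0, 690 - 615) = 75 min

75 minutes


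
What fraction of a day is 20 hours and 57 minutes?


Total minutes: 20×60 + 57 = 1257
Day = 24×60 = 1440 minutes
Fraction = 1257/1440 ≈ 0.8729
As a percentage: 1257/1440 × 100 ≈ 87.29%

0.8729 (87.29%)


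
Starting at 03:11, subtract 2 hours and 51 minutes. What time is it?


Start: 191 minutes from midnight
Subtract: 171 minutes
Remaining: 191 - 171 = 20
Hours: 0, Minutes: 20

00:20


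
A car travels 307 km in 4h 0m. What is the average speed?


Distance: 307 km
Time: 4 hours
Speed = 307 / 4 ≈ 76.8 km/h

76.8 km/h


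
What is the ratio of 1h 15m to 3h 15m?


Duration 1: 75 minutes
Duration 2: 195 minutes
Ratio = 75:195
GCD = 15
Simplified = 5:13
As a decimal: 5/13 ≈ 0.38

5:13 (0.38)


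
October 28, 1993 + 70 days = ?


Start: October 28, 1993
Add 70 days
October 28 → November 1: 31 - 28 + 1 = 4 days (70 - 4 = 66 left)
November 1 → December 1: 30 - 1 + 1 = 30 days (66 - 30 = 36 left)
December 1 → January 1: 31 - 1 + 1 = 31 days (36 - 31 = 5 left)
January 1 + 5 = January 6, 1994

January 6, 1994


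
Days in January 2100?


Month: January (month 1)
January has 31 days

31 days


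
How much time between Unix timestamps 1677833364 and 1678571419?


738055 seconds (205.0 hours / 8.54 days)

Difference = 1678571419 - 1677833364 = 738055 seconds
In hours: 738055 / 3600 ≈ 205.0
In days: 738055 / 86400 ≈ 8.54


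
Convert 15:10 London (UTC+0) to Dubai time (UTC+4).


19:10

Time difference = UTC+4 - UTC+0 = +4 hours
New hour = (15 + 4) mod 24
= 19 mod 24 = 19
Minutes unchanged → 19:10


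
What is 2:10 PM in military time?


14:10

Input: 2:10 PM
PM: 2 + 12 = 14


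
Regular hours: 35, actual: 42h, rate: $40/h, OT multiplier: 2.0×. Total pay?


$1960.00

Regular: 35h × $40 = $1400.00
Overtime: 42 - 35 = 7h
OT pay: 7h × $40 × 2.0 = $560.00
Total = $1400.00 + $560.00 = $1960.00


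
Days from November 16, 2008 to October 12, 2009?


330 days

From November 16, 2008 to October 12, 2009
Rest of November 2008: 30 - 16 = 14
Full months: December 31, January 31, February 2009 28, March 31, April 30, May 31, June 30, July 31, August 31, September 30
Days into October 2009: 12
Total = 14 + 31 + 31 + 28 + 31 + 30 + 31 + 30 + 31 + 31 + 30 + 12 = 330 days


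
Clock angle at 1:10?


25.0°

Hour hand = 1×30 + 10×0.5 = 35.0°
Minute hand = 10×6 = 60°
Difference = |35.0 - 60| = 25.0°


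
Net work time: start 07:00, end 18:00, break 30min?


10h 30m (630 minutes)

Total time = (18×60+0) - (7×60+0)
= 1080 - 420 = 660 min
Minus break: 660 - 30 = 630 min
= 10h 30m


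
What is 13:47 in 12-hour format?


Hour: 13
13 - 12 = 1 → PM

1:47 PM


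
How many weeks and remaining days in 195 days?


27 weeks 6 days

Weeks: 195 ÷ 7 = 27 remainder 6


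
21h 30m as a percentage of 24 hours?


Total minutes: 21×60 + 30 = 1290
Day = 24×60 = 1440 minutes
Fraction = 1290/1440 ≈ 0.8958
As a percentage: 1290/1440 × 100 ≈ 89.58%

0.8958 (89.58%)


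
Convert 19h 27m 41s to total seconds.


70061 seconds

Hours: 19 × 3600 = 68400
Minutes: 27 × 60 = 1620
Seconds: 41
Total = 68400 + 1620 + 41 = 70061


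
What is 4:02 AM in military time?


04:02

Input: 4:02 AM
AM hour stays: 4


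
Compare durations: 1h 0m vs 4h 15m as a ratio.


4:17 (0.24)

Duration 1: 60 minutes
Duration 2: 255 minutes
Ratio = 60:255
GCD = 15
Simplified = 4:17
As a decimal: 4/17 ≈ 0.24


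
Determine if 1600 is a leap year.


Yes

Rules: divisible by 4 AND (not by 100 OR by 400)
1600 ÷ 4 = 400 exactly → divisible by 4
1600 ÷ 100 = 16 exactly → divisible by 100
1600 ÷ 400 = 4 exactly → divisible by 400
Divisible by 400 → leap year


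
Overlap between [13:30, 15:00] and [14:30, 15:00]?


30 minutes

Meeting A: 810-900 (in minutes from midnight)
Meeting B: 870-900
Overlap start = max(810, 870) = 870
Overlap end = min(900, 900) = 900
Overlap = max(0, 900 - 870) = 30 min


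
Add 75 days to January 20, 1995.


Start: January 20, 1995
Add 75 days
January 20 → February 1: 31 - 20 + 1 = 12 days (75 - 12 = 63 left)
February 1 → March 1: 28 - 1 + 1 = 28 days (63 - 28 = 35 left)
March 1 → April 1: 31 - 1 + 1 = 31 days (35 - 31 = 4 left)
April 1 + 4 = April 5, 1995

April 5, 1995


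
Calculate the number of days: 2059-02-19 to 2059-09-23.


From February 19, 2059 to September 23, 2059
Rest of February 2059: 28 - 19 = 9
Full months: March 31, April 30, May 31, June 30, July 31, August 31
Days into September 2059: 23
Total = 9 + 31 + 30 + 31 + 30 + 31 + 31 + 23 = 216 days

216 days


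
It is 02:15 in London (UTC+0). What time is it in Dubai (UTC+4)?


06:15

Time difference = UTC+4 - UTC+0 = +4 hours
New hour = (2 + 4) mod 24
= 6 mod 24 = 6
Minutes unchanged → 06:15


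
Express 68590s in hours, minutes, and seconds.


19h 3m 10s

Hours: 68590 ÷ 3600 = 19 remainder 190
Minutes: 190 ÷ 60 = 3 remainder 10
Seconds: 10


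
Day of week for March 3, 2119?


Friday

Zeller's congruence:
q=3, m=3, k=19, j=21
h = (3 + ⌊13×4/5⌋ + 19 + ⌊19/4⌋ + ⌊21/4⌋ - 2×21) mod 7
= (3 + 10 + 19 + 4 + 5 - 42) mod 7
= -1 mod 7 = 6
h=6 → Friday


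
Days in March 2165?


Month: March (month 3)
March has 31 days

31 days


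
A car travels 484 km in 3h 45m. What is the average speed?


Distance: 484 km
Time: 3h 45m = 225 min = 225/60 = 15/4 hours
Speed = 484 ÷ (15/4) = 484 × 4 / 15 = 1936/15 ≈ 129.1 km/h

129.1 km/h


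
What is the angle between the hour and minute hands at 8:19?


135.5°

Hour hand = 8×30 + 19×0.5 = 249.5°
Minute hand = 19×6 = 114°
Difference = |249.5 - 114| = 135.5°


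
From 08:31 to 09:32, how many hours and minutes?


End time in minutes: 9×60 + 32 = 572
Start time in minutes: 8×60 + 31 = 511
Difference = 572 - 511 = 61 minutes
= 1 hours 1 minutes

1h 1m


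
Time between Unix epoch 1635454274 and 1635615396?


161122 seconds (44.8 hours / 1.86 days)

Difference = 1635615396 - 1635454274 = 161122 seconds
In hours: 161122 / 3600 ≈ 44.8
In days: 161122 / 86400 ≈ 1.86


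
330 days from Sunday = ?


Start: Sunday (index 6)
(6 + 330) mod 7
= 336 mod 7
= 0
Index 0 → Monday

Monday


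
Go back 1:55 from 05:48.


03:53

Start: 348 minutes from midnight
Subtract: 115 minutes
Remaining: 348 - 115 = 233
Hours: 3, Minutes: 53


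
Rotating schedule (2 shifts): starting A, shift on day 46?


Shifts: A, B
Start: A (index 0)
Day 46: (0 + 46 - 1) mod 2
= 45 mod 2
= 1
Index 1 → shift B

Shift B


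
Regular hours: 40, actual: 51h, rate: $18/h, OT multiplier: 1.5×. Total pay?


Regular: 40h × $18 = $720.00
Overtime: 51 - 40 = 11h
OT pay: 11h × $18 × 1.5 = $297.00
Total = $720.00 + $297.00 = $1017.00

$1017.00


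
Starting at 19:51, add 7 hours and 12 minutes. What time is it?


Start: 1191 minutes from midnight
Add: 432 minutes
Total: 1623 minutes
Hours: 1623 ÷ 60 = 27 remainder 3
27 ≥ 24 → 27 - 24 = 3 (next day)

03:03 (next day)


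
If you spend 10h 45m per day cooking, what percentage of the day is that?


44.8%

Time: 645 minutes
Day: 1440 minutes
Percentage = (645/1440) × 100 ≈ 44.8%


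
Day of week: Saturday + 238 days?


Saturday

Start: Saturday (index 5)
(5 + 238) mod 7
= 243 mod 7
= 5
Index 5 → Saturday


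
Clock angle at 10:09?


Hour hand = 10×30 + 9×0.5 = 304.5°
Minute hand = 9×6 = 54°
Difference = |304.5 - 54| = 250.5°
Since > 180°: 360 - 250.5 = 109.5°

109.5°


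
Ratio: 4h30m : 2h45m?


18:11 (1.64)

Duration 1: 270 minutes
Duration 2: 165 minutes
Ratio = 270:165
GCD = 15
Simplified = 18:11
As a decimal: 18/11 ≈ 1.64


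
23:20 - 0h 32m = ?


22:48

Start: 1400 minutes from midnight
Subtract: 32 minutes
Remaining: 1400 - 32 = 1368
Hours: 22, Minutes: 48


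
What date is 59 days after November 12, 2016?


January 10, 2017

Start: November 12, 2016
Add 59 days
November 12 → December 1: 30 - 12 + 1 = 19 days (59 - 19 = 40 left)
December 1 → January 1: 31 - 1 + 1 = 31 days (40 - 31 = 9 left)
January 1 + 9 = January 10, 2017


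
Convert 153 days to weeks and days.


21 weeks 6 days

Weeks: 153 ÷ 7 = 21 remainder 6


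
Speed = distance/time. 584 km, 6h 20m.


Distance: 584 km
Time: 6h 20m = 380 min = 380/60 = 19/3 hours
Speed = 584 ÷ (19/3) = 584 × 3 / 19 = 1752/19 ≈ 92.2 km/h

92.2 km/h


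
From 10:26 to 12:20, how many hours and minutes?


End time in minutes: 12×60 + 20 = 740
Start time in minutes: 10×60 + 26 = 626
Difference = 740 - 626 = 114 minutes
= 1 hours 54 minutes

1h 54m


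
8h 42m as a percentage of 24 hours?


0.3625 (36.25%)

Total minutes: 8×60 + 42 = 522
Day = 24×60 = 1440 minutes
Fraction = 522/1440 = 0.3625
As a percentage: 522/1440 × 100 = 36.25%


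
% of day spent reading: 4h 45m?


19.8%

Time: 285 minutes
Day: 1440 minutes
Percentage = (285/1440) × 100 ≈ 19.8%


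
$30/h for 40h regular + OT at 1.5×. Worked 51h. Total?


$1695.00

Regular: 40h × $30 = $1200.00
Overtime: 51 - 40 = 11h
OT pay: 11h × $30 × 1.5 = $495.00
Total = $1200.00 + $495.00 = $1695.00


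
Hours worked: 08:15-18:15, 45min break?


Total time = (18×60+15) - (8×60+15)
= 1095 - 495 = 600 min
Minus break: 600 - 45 = 555 min
= 9h 15m

9h 15m (555 minutes)


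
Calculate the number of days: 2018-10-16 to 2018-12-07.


From October 16, 2018 to December 7, 2018
Rest of October 2018: 31 - 16 = 15
Full months: November 30
Days into December 2018: 7
Total = 15 + 30 + 7 = 52 days

52 days


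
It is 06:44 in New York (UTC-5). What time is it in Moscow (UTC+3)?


14:44

Time difference = UTC+3 - UTC-5 = +8 hours
New hour = (6 + 8) mod 24
= 14 mod 24 = 14
Minutes unchanged → 14:44


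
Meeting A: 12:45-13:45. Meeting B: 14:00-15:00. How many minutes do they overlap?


Meeting A: 765-825 (in minutes from midnight)
Meeting B: 840-900
Overlap start = max(765, 840) = 840
Overlap end = min(825, 900) = 825
Overlap = max(0, 825 - 840) = 0 min

0 minutes


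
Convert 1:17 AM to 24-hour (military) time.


Input: 1:17 AM
AM hour stays: 1

01:17


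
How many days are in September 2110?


30 days

Month: September (month 9)
September has 30 days


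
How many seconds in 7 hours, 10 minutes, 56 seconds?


Hours: 7 × 3600 = 25200
Minutes: 10 × 60 = 600
Seconds: 56
Total = 25200 + 600 + 56 = 25856

25856 seconds


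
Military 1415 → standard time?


2:15 PM

Hour: 14
14 - 12 = 2 → PM


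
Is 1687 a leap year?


No

Rules: divisible by 4 AND (not by 100 OR by 400)
1687 ÷ 4 = 421 remainder 3 → not divisible by 4
Not divisible by 4 → not a leap year


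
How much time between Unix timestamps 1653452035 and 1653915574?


463539 seconds (128.8 hours / 5.37 days)

Difference = 1653915574 - 1653452035 = 463539 seconds
In hours: 463539 / 3600 ≈ 128.8
In days: 463539 / 86400 ≈ 5.37


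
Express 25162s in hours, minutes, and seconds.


Hours: 25162 ÷ 3600 = 6 remainder 3562
Minutes: 3562 ÷ 60 = 59 remainder 22
Seconds: 22

6h 59m 22s


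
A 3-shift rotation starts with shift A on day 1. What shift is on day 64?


Shift A

Shifts: A, B, C
Start: A (index 0)
Day 64: (0 + 64 - 1) mod 3
= 63 mod 3
= 0
Index 0 → shift A


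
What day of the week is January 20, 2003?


Zeller's congruence:
q=20, m=13, k=2, j=20
h = (20 + ⌊13×14/5⌋ + 2 + ⌊2/4⌋ + ⌊20/4⌋ - 2×20) mod 7
= (20 + 36 + 2 + 0 + 5 - 40) mod 7
= 23 mod 7 = 2
h=2 → Monday

Monday


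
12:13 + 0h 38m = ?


12:51

Start: 733 minutes from midnight
Add: 38 minutes
Total: 771 minutes
Hours: 771 ÷ 60 = 12 remainder 51


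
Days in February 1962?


Month: February (month 2)
February: 28 or 29 (leap year)
1962 leap year? No

28 days


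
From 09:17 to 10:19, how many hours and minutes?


End time in minutes: 10×60 + 19 = 619
Start time in minutes: 9×60 + 17 = 557
Difference = 619 - 557 = 62 minutes
= 1 hours 2 minutes

1h 2m


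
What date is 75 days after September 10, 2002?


Start: September 10, 2002
Add 75 days
September 10 → October 1: 30 - 10 + 1 = 21 days (75 - 21 = 54 left)
October 1 → November 1: 31 - 1 + 1 = 31 days (54 - 31 = 23 left)
November 1 + 23 = November 24, 2002

November 24, 2002


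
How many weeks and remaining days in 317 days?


Weeks: 317 ÷ 7 = 45 remainder 2

45 weeks 2 days


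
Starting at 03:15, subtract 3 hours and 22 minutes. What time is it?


23:53

Start: 195 minutes from midnight
Subtract: 202 minutes
Remaining: 195 - 202 = -7
Negative → add 24×60 = 1433
Hours: 23, Minutes: 53


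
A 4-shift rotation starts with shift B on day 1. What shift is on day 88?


Shifts: A, B, C, D
Start: B (index 1)
Day 88: (1 + 88 - 1) mod 4
= 88 mod 4
= 0
Index 0 → shift A

Shift A


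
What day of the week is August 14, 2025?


Zeller's congruence:
q=14, m=8, k=25, j=20
h = (14 + ⌊13×9/5⌋ + 25 + ⌊25/4⌋ + ⌊20/4⌋ - 2×20) mod 7
= (14 + 23 + 25 + 6 + 5 - 40) mod 7
= 33 mod 7 = 5
h=5 → Thursday

Thursday


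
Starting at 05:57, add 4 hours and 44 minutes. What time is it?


10:41

Start: 357 minutes from midnight
Add: 284 minutes
Total: 641 minutes
Hours: 641 ÷ 60 = 10 remainder 41


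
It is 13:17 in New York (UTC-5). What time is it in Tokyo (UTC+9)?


03:17 (next day)

Time difference = UTC+9 - UTC-5 = +14 hours
New hour = (13 + 14) mod 24
= 27 mod 24 = 3
Minutes unchanged → 03:17; 27 ≥ 24 → next day


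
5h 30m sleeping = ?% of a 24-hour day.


Time: 330 minutes
Day: 1440 minutes
Percentage = (330/1440) × 100 ≈ 22.9%

22.9%


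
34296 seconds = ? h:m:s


9h 31m 36s

Hours: 34296 ÷ 3600 = 9 remainder 1896
Minutes: 1896 ÷ 60 = 31 remainder 36
Seconds: 36


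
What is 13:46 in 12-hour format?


Hour: 13
13 - 12 = 1 → PM

1:46 PM


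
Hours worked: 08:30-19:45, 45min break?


Total time = (19×60+45) - (8×60+30)
= 1185 - 510 = 675 min
Minus break: 675 - 45 = 630 min
= 10h 30m

10h 30m (630 minutes)


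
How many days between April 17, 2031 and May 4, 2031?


17 days

From April 17, 2031 to May 4, 2031
Rest of April 2031: 30 - 17 = 13
Days into May 2031: 4
Total = 13 + 4 = 17 days


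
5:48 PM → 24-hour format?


17:48

Input: 5:48 PM
PM: 5 + 12 = 17


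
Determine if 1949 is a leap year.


Rules: divisible by 4 AND (not by 100 OR by 400)
1949 ÷ 4 = 487 remainder 1 → not divisible by 4
Not divisible by 4 → not a leap year

No


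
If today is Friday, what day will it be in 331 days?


Sunday

Start: Friday (index 4)
(4 + 331) mod 7
= 335 mod 7
= 6
Index 6 → Sunday


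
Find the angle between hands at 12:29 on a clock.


159.5°

Hour hand (12 ≡ 0 on the dial): 0×30 + 29×0.5 = 14.5°
Minute hand = 29×6 = 174°
Difference = |14.5 - 174| = 159.5°


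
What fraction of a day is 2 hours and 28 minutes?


Total minutes: 2×60 + 28 = 148
Day = 24×60 = 1440 minutes
Fraction = 148/1440 ≈ 0.1028
As a percentage: 148/1440 × 100 ≈ 10.28%

0.1028 (10.28%)


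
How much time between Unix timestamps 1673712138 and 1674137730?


Difference = 1674137730 - 1673712138 = 425592 seconds
In hours: 425592 / 3600 ≈ 118.2
In days: 425592 / 86400 ≈ 4.93

425592 seconds (118.2 hours / 4.93 days)


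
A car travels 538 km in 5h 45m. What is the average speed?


Distance: 538 km
Time: 5h 45m = 345 min = 345/60 = 23/4 hours
Speed = 538 ÷ (23/4) = 538 × 4 / 23 = 2152/23 ≈ 93.6 km/h

93.6 km/h


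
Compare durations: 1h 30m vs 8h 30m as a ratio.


3:17 (0.18)

Duration 1: 90 minutes
Duration 2: 510 minutes
Ratio = 90:510
GCD = 30
Simplified = 3:17
As a decimal: 3/17 ≈ 0.18


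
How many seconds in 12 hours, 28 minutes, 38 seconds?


44918 seconds

Hours: 12 × 3600 = 43200
Minutes: 28 × 60 = 1680
Seconds: 38
Total = 43200 + 1680 + 38 = 44918


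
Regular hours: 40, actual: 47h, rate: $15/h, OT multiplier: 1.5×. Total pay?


$757.50

Regular: 40h × $15 = $600.00
Overtime: 47 - 40 = 7h
OT pay: 7h × $15 × 1.5 = $157.50
Total = $600.00 + $157.50 = $757.50


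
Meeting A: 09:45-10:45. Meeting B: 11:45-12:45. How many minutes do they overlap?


Meeting A: 585-645 (in minutes from midnight)
Meeting B: 705-765
Overlap start = max(585, 705) = 705
Overlap end = min(645, 765) = 645
Overlap = max(0, 645 - 705) = 0 min

0 minutes


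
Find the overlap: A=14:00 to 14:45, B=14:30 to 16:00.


Meeting A: 840-885 (in minutes from midnight)
Meeting B: 870-960
Overlap start = max(840, 870) = 870
Overlap end = min(885, 960) = 885
Overlap = max(0, 885 - 870) = 15 min

15 minutes


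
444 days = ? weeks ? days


Weeks: 444 ÷ 7 = 63 remainder 3

63 weeks 3 days


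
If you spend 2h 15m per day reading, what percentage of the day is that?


9.4%

Time: 135 minutes
Day: 1440 minutes
Percentage = (135/1440) × 100 ≈ 9.4%


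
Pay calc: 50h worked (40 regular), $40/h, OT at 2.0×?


$2400.00

Regular: 40h × $40 = $1600.00
Overtime: 50 - 40 = 10h
OT pay: 10h × $40 × 2.0 = $800.00
Total = $1600.00 + $800.00 = $2400.00


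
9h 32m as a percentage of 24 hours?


0.3972 (39.72%)

Total minutes: 9×60 + 32 = 572
Day = 24×60 = 1440 minutes
Fraction = 572/1440 ≈ 0.3972
As a percentage: 572/1440 × 100 ≈ 39.72%


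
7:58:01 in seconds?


Hours: 7 × 3600 = 25200
Minutes: 58 × 60 = 3480
Seconds: 1
Total = 25200 + 3480 + 1 = 28681

28681 seconds


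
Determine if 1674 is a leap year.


Rules: divisible by 4 AND (not by 100 OR by 400)
1674 ÷ 4 = 418 remainder 2 → not divisible by 4
Not divisible by 4 → not a leap year

No


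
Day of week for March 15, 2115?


Zeller's congruence:
q=15, m=3, k=15, j=21
h = (15 + ⌊13×4/5⌋ + 15 + ⌊15/4⌋ + ⌊21/4⌋ - 2×21) mod 7
= (15 + 10 + 15 + 3 + 5 - 42) mod 7
= 6 mod 7 = 6
h=6 → Friday

Friday


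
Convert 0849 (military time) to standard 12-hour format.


8:49 AM

Hour: 8
8 < 12 → AM


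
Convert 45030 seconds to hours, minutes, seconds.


12h 30m 30s

Hours: 45030 ÷ 3600 = 12 remainder 1830
Minutes: 1830 ÷ 60 = 30 remainder 30
Seconds: 30


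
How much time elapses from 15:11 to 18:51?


3h 40m

End time in minutes: 18×60 + 51 = 1131
Start time in minutes: 15×60 + 11 = 911
Difference = 1131 - 911 = 220 minutes
= 3 hours 40 minutes
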